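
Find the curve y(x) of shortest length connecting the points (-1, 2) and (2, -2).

Arc-length functional: J[y] = ∫ sqrt(1 + (y')^2) dx.
Lagrangian L = sqrt(1 + (y')^2) has no explicit y dependence, so ∂L/∂y = 0 and the Euler-Lagrange equation gives
    d/dx( y' / sqrt(1 + (y')^2) ) = 0  ⇒  y' / sqrt(1 + (y')^2) = const.
Hence y' is constant, so y(x) is affine.
Fitting the endpoints (-1, 2) and (2, -2):
    slope m = ((-2) − 2) / (2 − (-1)) = -4/3,
    intercept c = 2 − m·(-1) = 2/3.
Extremal: y(x) = (-4/3) x + 2/3.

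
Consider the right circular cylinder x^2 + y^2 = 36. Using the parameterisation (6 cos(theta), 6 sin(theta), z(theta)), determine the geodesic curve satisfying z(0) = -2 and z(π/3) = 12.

Parameterise the cylinder of radius R = 6 as
    r(θ) = (6 cos θ, 6 sin θ, z(θ)).
The arc-length element is
    ds = sqrt(36 + (dz/dθ)^2) dθ,
so the Lagrangian is L = sqrt(36 + z'^2).
L depends on z' only, not on z or θ, so ∂L/∂z = 0 and
    ∂L/∂z' = z' / sqrt(36 + z'^2).
The Euler-Lagrange equation gives
    d/dθ( z' / sqrt(36 + z'^2) ) = 0,
so z' is constant. Integrating once:
    z(θ) = a θ + b,
a helix on the cylinder (a straight line when the cylinder is unrolled). The constants a, b are determined by the endpoint conditions.
With endpoint conditions z(0) = -2 and z(π/3) = 12: from z(0) = b we get b = -2, and a·π/3 + -2 = 12 gives a = 42/π, so
    z(θ) = (42/π) θ − 2.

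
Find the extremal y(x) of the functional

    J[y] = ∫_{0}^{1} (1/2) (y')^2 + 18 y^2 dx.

The Lagrangian is L = (1/2) (y')^2 + 18 y^2.
Compute ∂L/∂y = 36y, ∂L/∂y' = y'.
The Euler-Lagrange equation d/dx(∂L/∂y') − ∂L/∂y = 0 reduces to
    y'' − 36 y = 0.
Its general solution is
    y(x) = A e^(6x) + B e^(−6x),
with A, B fixed by the endpoint conditions.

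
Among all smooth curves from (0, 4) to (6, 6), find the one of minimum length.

Arc-length functional: J[y] = ∫ sqrt(1 + (y')^2) dx.
Lagrangian L = sqrt(1 + (y')^2) has no explicit y dependence, so ∂L/∂y = 0 and the Euler-Lagrange equation gives
    d/dx( y' / sqrt(1 + (y')^2) ) = 0  ⇒  y' / sqrt(1 + (y')^2) = const.
Hence y' is constant, so y(x) is affine.
Fitting the endpoints (0, 4) and (6, 6):
    slope m = (6 − 4) / (6 − 0) = 1/3,
    intercept c = 4 − m·0 = 4.
Extremal: y(x) = (1/3) x + 4.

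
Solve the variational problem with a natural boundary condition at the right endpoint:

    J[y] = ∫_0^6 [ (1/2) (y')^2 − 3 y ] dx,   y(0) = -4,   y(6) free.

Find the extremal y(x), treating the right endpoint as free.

The Lagrangian L = (1/2) (y')^2 − 3 y gives
    ∂L/∂y = −3,   ∂L/∂y' = y'.
Euler-Lagrange: d/dx(y') − (−3) = 0, i.e. y'' + 3 = 0, so
    y(x) = −(3/2) x^2 + C1 x + C2.
Fixed left endpoint y(0) = -4 ⇒ C2 = -4.
The right endpoint x = 6 is free, so the natural (transversality) condition is ∂L/∂y' |_{x=6} = 0, i.e. y'(6) = 0.
Compute y'(x) = −3 x + C1, so y'(6) = −18 + C1 = 0 ⇒ C1 = 18.
Therefore the extremal is
    y(x) = −(3/2) x^2 + 18 x − 4.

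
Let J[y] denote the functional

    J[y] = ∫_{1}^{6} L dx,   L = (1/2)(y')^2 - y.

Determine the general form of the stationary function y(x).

The Lagrangian is L = (1/2)(y')^2 - y.
∂L/∂y = -1.
∂L/∂y' = y'.
The Euler-Lagrange equation d/dx(∂L/∂y') − ∂L/∂y = 0 becomes:
    y'' + 1 = 0
General solution: y(x) = -x^2/2 + A x + B, where A and B are arbitrary constants fixed by the endpoint conditions.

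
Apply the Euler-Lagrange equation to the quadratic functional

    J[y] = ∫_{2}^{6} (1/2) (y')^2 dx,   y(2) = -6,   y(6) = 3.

The Lagrangian is L = (1/2) (y')^2.
Compute ∂L/∂y = 0, ∂L/∂y' = y'.
The Euler-Lagrange equation d/dx(∂L/∂y') − ∂L/∂y = 0 reduces to
    y'' = 0.
Its general solution is
    y(x) = A x + B,
with A, B fixed by the endpoint conditions.
Applying the endpoint conditions y(2) = -6 and y(6) = 3: solve A·2 + B = -6 and A·6 + B = 3. Subtracting gives A(6 − 2) = 3 − -6, so A = 9/4, and B = -6 − A·2 = -21/2. Therefore
    y(x) = (9/4) x - 21/2.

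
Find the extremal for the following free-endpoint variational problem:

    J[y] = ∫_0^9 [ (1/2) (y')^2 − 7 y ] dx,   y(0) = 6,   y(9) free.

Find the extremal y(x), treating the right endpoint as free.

The Lagrangian L = (1/2) (y')^2 − 7 y gives
    ∂L/∂y = −7,   ∂L/∂y' = y'.
Euler-Lagrange: d/dx(y') − (−7) = 0, i.e. y'' + 7 = 0, so
    y(x) = −(7/2) x^2 + C1 x + C2.
Fixed left endpoint y(0) = 6 ⇒ C2 = 6.
The right endpoint x = 9 is free, so the natural (transversality) condition is ∂L/∂y' |_{x=9} = 0, i.e. y'(9) = 0.
Compute y'(x) = −7 x + C1, so y'(9) = −63 + C1 = 0 ⇒ C1 = 63.
Therefore the extremal is
    y(x) = −(7/2) x^2 + 63 x + 6.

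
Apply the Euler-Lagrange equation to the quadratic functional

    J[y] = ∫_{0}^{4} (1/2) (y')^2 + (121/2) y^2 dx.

The Lagrangian is L = (1/2) (y')^2 + (121/2) y^2.
Compute ∂L/∂y = 121y, ∂L/∂y' = y'.
The Euler-Lagrange equation d/dx(∂L/∂y') − ∂L/∂y = 0 reduces to
    y'' − 121 y = 0.
Its general solution is
    y(x) = A e^(11x) + B e^(−11x),
with A, B fixed by the endpoint conditions.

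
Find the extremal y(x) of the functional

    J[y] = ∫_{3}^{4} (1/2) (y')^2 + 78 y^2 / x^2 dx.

The Lagrangian is L = (1/2) (y')^2 + 78 y^2 / x^2.
Compute ∂L/∂y = 156y/x^2, ∂L/∂y' = y'.
The Euler-Lagrange equation d/dx(∂L/∂y') − ∂L/∂y = 0 reduces to
    y'' − 156/x^2 · y = 0  (x > 0).
Its general solution is
    y(x) = A x^13 + B x^(-12),
with A, B fixed by the endpoint conditions.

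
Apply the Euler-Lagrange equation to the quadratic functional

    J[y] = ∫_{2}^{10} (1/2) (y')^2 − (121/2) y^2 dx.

The Lagrangian is L = (1/2) (y')^2 − (121/2) y^2.
Compute ∂L/∂y = -121y, ∂L/∂y' = y'.
The Euler-Lagrange equation d/dx(∂L/∂y') − ∂L/∂y = 0 reduces to
    y'' + 121 y = 0.
Its general solution is
    y(x) = A sin(11x) + B cos(11x),
with A, B fixed by the endpoint conditions.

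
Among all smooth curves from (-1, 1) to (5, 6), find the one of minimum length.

Arc-length functional: J[y] = ∫ sqrt(1 + (y')^2) dx.
Lagrangian L = sqrt(1 + (y')^2) has no explicit y dependence, so ∂L/∂y = 0 and the Euler-Lagrange equation gives
    d/dx( y' / sqrt(1 + (y')^2) ) = 0  ⇒  y' / sqrt(1 + (y')^2) = const.
Hence y' is constant, so y(x) is affine.
Fitting the endpoints (-1, 1) and (5, 6):
    slope m = (6 − 1) / (5 − (-1)) = 5/6,
    intercept c = 1 − m·(-1) = 11/6.
Extremal: y(x) = (5/6) x + 11/6.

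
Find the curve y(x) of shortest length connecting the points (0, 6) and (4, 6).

Arc-length functional: J[y] = ∫ sqrt(1 + (y')^2) dx.
Lagrangian L = sqrt(1 + (y')^2) has no explicit y dependence, so ∂L/∂y = 0 and the Euler-Lagrange equation gives
    d/dx( y' / sqrt(1 + (y')^2) ) = 0  ⇒  y' / sqrt(1 + (y')^2) = const.
Hence y' is constant, so y(x) is affine.
Fitting the endpoints (0, 6) and (4, 6):
    slope m = (6 − 6) / (4 − 0) = 0,
    intercept c = 6 − m·0 = 6.
Extremal: y(x) = 6.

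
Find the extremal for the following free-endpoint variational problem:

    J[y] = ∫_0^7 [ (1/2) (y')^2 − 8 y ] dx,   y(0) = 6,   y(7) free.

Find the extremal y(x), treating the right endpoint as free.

The Lagrangian L = (1/2) (y')^2 − 8 y gives
    ∂L/∂y = −8,   ∂L/∂y' = y'.
Euler-Lagrange: d/dx(y') − (−8) = 0, i.e. y'' + 8 = 0, so
    y(x) = −(8/2) x^2 + C1 x + C2.
Fixed left endpoint y(0) = 6 ⇒ C2 = 6.
The right endpoint x = 7 is free, so the natural (transversality) condition is ∂L/∂y' |_{x=7} = 0, i.e. y'(7) = 0.
Compute y'(x) = −8 x + C1, so y'(7) = −56 + C1 = 0 ⇒ C1 = 56.
Therefore the extremal is
    y(x) = −4 x^2 + 56 x + 6.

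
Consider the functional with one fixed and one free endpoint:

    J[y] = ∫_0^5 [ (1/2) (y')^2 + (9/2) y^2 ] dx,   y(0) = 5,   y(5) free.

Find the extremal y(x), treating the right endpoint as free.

The Lagrangian L = (1/2) (y')^2 + (9/2) y^2 gives
    ∂L/∂y = 9 y,   ∂L/∂y' = y'.
Euler-Lagrange: y'' − 9 y = 0.
With k = 3, the general solution is
    y(x) = A cosh(3 x) + B sinh(3 x).
Fixed left endpoint y(0) = 5 ⇒ A = 5.
The right endpoint x = 5 is free, so the natural (transversality) condition is ∂L/∂y' |_{x=5} = 0, i.e. y'(5) = 0.
Compute y'(x) = A k sinh(k x) + B k cosh(k x), so
    y'(5) = A k sinh(k·5) + B k cosh(k·5) = 0
    ⇒ B = −A tanh(k·5) = − 5 tanh(3·5).
Therefore the extremal is
    y(x) = 5 cosh(3 x) − 5 tanh(3·5) sinh(3 x).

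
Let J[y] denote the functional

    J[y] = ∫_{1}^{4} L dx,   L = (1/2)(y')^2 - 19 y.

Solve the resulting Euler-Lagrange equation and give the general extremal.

The Lagrangian is L = (1/2)(y')^2 - 19 y.
∂L/∂y = -19.
∂L/∂y' = y'.
The Euler-Lagrange equation d/dx(∂L/∂y') − ∂L/∂y = 0 becomes:
    y'' + 19 = 0
General solution: y(x) = -(19/2) x^2 + A x + B, where A and B are arbitrary constants fixed by the endpoint conditions.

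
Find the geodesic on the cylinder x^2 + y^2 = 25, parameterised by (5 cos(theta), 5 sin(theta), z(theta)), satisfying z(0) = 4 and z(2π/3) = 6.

Parameterise the cylinder of radius R = 5 as
    r(θ) = (5 cos θ, 5 sin θ, z(θ)).
The arc-length element is
    ds = sqrt(25 + (dz/dθ)^2) dθ,
so the Lagrangian is L = sqrt(25 + z'^2).
L depends on z' only, not on z or θ, so ∂L/∂z = 0 and
    ∂L/∂z' = z' / sqrt(25 + z'^2).
The Euler-Lagrange equation gives
    d/dθ( z' / sqrt(25 + z'^2) ) = 0,
so z' is constant. Integrating once:
    z(θ) = a θ + b,
a helix on the cylinder (a straight line when the cylinder is unrolled). The constants a, b are determined by the endpoint conditions.
With endpoint conditions z(0) = 4 and z(2π/3) = 6: from z(0) = b we get b = 4, and a·2π/3 + 4 = 6 gives a = 3/π, so
    z(θ) = (3/π) θ + 4.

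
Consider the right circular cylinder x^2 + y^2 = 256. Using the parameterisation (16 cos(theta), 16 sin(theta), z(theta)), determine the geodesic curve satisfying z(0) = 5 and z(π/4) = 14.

Parameterise the cylinder of radius R = 16 as
    r(θ) = (16 cos θ, 16 sin θ, z(θ)).
The arc-length element is
    ds = sqrt(256 + (dz/dθ)^2) dθ,
so the Lagrangian is L = sqrt(256 + z'^2).
L depends on z' only, not on z or θ, so ∂L/∂z = 0 and
    ∂L/∂z' = z' / sqrt(256 + z'^2).
The Euler-Lagrange equation gives
    d/dθ( z' / sqrt(256 + z'^2) ) = 0,
so z' is constant. Integrating once:
    z(θ) = a θ + b,
a helix on the cylinder (a straight line when the cylinder is unrolled). The constants a, b are determined by the endpoint conditions.
With endpoint conditions z(0) = 5 and z(π/4) = 14: from z(0) = b we get b = 5, and a·π/4 + 5 = 14 gives a = 36/π, so
    z(θ) = (36/π) θ + 5.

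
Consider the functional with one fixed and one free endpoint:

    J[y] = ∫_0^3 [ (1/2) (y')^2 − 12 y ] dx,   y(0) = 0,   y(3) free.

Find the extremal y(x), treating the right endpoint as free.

The Lagrangian L = (1/2) (y')^2 − 12 y gives
    ∂L/∂y = −12,   ∂L/∂y' = y'.
Euler-Lagrange: d/dx(y') − (−12) = 0, i.e. y'' + 12 = 0, so
    y(x) = −(12/2) x^2 + C1 x + C2.
Fixed left endpoint y(0) = 0 ⇒ C2 = 0.
The right endpoint x = 3 is free, so the natural (transversality) condition is ∂L/∂y' |_{x=3} = 0, i.e. y'(3) = 0.
Compute y'(x) = −12 x + C1, so y'(3) = −36 + C1 = 0 ⇒ C1 = 36.
Therefore the extremal is
    y(x) = −6 x^2 + 36 x.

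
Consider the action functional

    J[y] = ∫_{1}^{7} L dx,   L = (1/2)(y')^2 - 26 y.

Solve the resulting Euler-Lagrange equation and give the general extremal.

The Lagrangian is L = (1/2)(y')^2 - 26 y.
∂L/∂y = -26.
∂L/∂y' = y'.
The Euler-Lagrange equation d/dx(∂L/∂y') − ∂L/∂y = 0 becomes:
    y'' + 26 = 0
General solution: y(x) = -13 x^2 + A x + B, where A and B are arbitrary constants fixed by the endpoint conditions.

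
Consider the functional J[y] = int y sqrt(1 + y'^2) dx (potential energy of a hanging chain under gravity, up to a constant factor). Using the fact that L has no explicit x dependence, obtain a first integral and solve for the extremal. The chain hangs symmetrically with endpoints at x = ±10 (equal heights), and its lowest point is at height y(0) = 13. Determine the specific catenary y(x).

The Lagrangian L(y, y') = y sqrt(1 + y'^2) has no explicit x dependence, so the Beltrami identity applies:
    L − y' ∂L/∂y' = C.
Compute ∂L/∂y' = y · y' / sqrt(1 + y'^2). Then
    L − y' ∂L/∂y'
    = y sqrt(1 + y'^2) − y · y'^2 / sqrt(1 + y'^2)
    = y (1 + y'^2 − y'^2) / sqrt(1 + y'^2)
    = y / sqrt(1 + y'^2) = C.
Squaring gives y^2 = C^2 (1 + y'^2), i.e.
    y'^2 = y^2 / C^2 − 1.
Separating variables,
    dy / sqrt(y^2 − C^2) = dx / C,
and integrating gives arccosh(y / C) = (x − a)/C, so
    y(x) = C cosh((x − a)/C),
the catenary. The constants C and a are fixed by the two endpoint conditions (and, for the hanging-chain problem, the length constraint selects C).
Now fit the given data. The endpoints x = ±10 are symmetric at equal height, so the catenary is even about its minimum: a = 0 and y(x) = C cosh(x/C). The lowest point is y(0) = C cosh(0) = C, and we are told y(0) = 13, so C = 13. Therefore
    y(x) = 13 cosh(x/13),
and at the endpoints
    y(±10) = 13 cosh(10/13).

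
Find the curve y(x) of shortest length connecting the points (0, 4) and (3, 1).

Arc-length functional: J[y] = ∫ sqrt(1 + (y')^2) dx.
Lagrangian L = sqrt(1 + (y')^2) has no explicit y dependence, so ∂L/∂y = 0 and the Euler-Lagrange equation gives
    d/dx( y' / sqrt(1 + (y')^2) ) = 0  ⇒  y' / sqrt(1 + (y')^2) = const.
Hence y' is constant, so y(x) is affine.
Fitting the endpoints (0, 4) and (3, 1):
    slope m = (1 − 4) / (3 − 0) = -1,
    intercept c = 4 − m·0 = 4.
Extremal: y(x) = -x + 4.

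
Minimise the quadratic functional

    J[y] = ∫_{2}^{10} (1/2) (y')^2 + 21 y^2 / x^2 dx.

The Lagrangian is L = (1/2) (y')^2 + 21 y^2 / x^2.
Compute ∂L/∂y = 42y/x^2, ∂L/∂y' = y'.
The Euler-Lagrange equation d/dx(∂L/∂y') − ∂L/∂y = 0 reduces to
    y'' − 42/x^2 · y = 0  (x > 0).
Its general solution is
    y(x) = A x^7 + B x^(-6),
with A, B fixed by the endpoint conditions.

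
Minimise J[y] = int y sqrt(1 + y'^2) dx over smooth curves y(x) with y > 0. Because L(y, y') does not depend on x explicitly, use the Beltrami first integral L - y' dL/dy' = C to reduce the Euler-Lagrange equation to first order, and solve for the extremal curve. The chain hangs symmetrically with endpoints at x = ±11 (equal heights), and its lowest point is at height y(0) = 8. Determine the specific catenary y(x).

The Lagrangian L(y, y') = y sqrt(1 + y'^2) has no explicit x dependence, so the Beltrami identity applies:
    L − y' ∂L/∂y' = C.
Compute ∂L/∂y' = y · y' / sqrt(1 + y'^2). Then
    L − y' ∂L/∂y'
    = y sqrt(1 + y'^2) − y · y'^2 / sqrt(1 + y'^2)
    = y (1 + y'^2 − y'^2) / sqrt(1 + y'^2)
    = y / sqrt(1 + y'^2) = C.
Squaring gives y^2 = C^2 (1 + y'^2), i.e.
    y'^2 = y^2 / C^2 − 1.
Separating variables,
    dy / sqrt(y^2 − C^2) = dx / C,
and integrating gives arccosh(y / C) = (x − a)/C, so
    y(x) = C cosh((x − a)/C),
the catenary. The constants C and a are fixed by the two endpoint conditions (and, for the hanging-chain problem, the length constraint selects C).
Now fit the given data. The endpoints x = ±11 are symmetric at equal height, so the catenary is even about its minimum: a = 0 and y(x) = C cosh(x/C). The lowest point is y(0) = C cosh(0) = C, and we are told y(0) = 8, so C = 8. Therefore
    y(x) = 8 cosh(x/8),
and at the endpoints
    y(±11) = 8 cosh(11/8).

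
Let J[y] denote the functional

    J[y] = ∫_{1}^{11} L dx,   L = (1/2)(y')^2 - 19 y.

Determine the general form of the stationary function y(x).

The Lagrangian is L = (1/2)(y')^2 - 19 y.
∂L/∂y = -19.
∂L/∂y' = y'.
The Euler-Lagrange equation d/dx(∂L/∂y') − ∂L/∂y = 0 becomes:
    y'' + 19 = 0
General solution: y(x) = -(19/2) x^2 + A x + B, where A and B are arbitrary constants fixed by the endpoint conditions.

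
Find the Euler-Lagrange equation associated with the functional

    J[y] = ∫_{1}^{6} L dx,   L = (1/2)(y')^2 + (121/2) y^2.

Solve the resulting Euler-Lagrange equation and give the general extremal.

The Lagrangian is L = (1/2)(y')^2 + (121/2) y^2.
∂L/∂y = 121y.
∂L/∂y' = y'.
The Euler-Lagrange equation d/dx(∂L/∂y') − ∂L/∂y = 0 becomes:
    y'' - 121 y = 0
General solution: y(x) = A e^(11x) + B e^(-11x), where A and B are arbitrary constants fixed by the endpoint conditions.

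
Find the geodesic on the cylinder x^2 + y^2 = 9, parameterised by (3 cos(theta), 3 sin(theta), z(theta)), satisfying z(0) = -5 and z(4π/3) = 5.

Parameterise the cylinder of radius R = 3 as
    r(θ) = (3 cos θ, 3 sin θ, z(θ)).
The arc-length element is
    ds = sqrt(9 + (dz/dθ)^2) dθ,
so the Lagrangian is L = sqrt(9 + z'^2).
L depends on z' only, not on z or θ, so ∂L/∂z = 0 and
    ∂L/∂z' = z' / sqrt(9 + z'^2).
The Euler-Lagrange equation gives
    d/dθ( z' / sqrt(9 + z'^2) ) = 0,
so z' is constant. Integrating once:
    z(θ) = a θ + b,
a helix on the cylinder (a straight line when the cylinder is unrolled). The constants a, b are determined by the endpoint conditions.
With endpoint conditions z(0) = -5 and z(4π/3) = 5: from z(0) = b we get b = -5, and a·4π/3 + -5 = 5 gives a = 15/(2π), so
    z(θ) = (15/(2π)) θ − 5.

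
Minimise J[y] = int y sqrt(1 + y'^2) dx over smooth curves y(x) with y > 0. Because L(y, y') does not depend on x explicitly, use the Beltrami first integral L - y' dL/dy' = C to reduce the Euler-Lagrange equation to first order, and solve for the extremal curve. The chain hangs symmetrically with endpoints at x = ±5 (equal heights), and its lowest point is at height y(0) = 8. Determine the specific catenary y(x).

The Lagrangian L(y, y') = y sqrt(1 + y'^2) has no explicit x dependence, so the Beltrami identity applies:
    L − y' ∂L/∂y' = C.
Compute ∂L/∂y' = y · y' / sqrt(1 + y'^2). Then
    L − y' ∂L/∂y'
    = y sqrt(1 + y'^2) − y · y'^2 / sqrt(1 + y'^2)
    = y (1 + y'^2 − y'^2) / sqrt(1 + y'^2)
    = y / sqrt(1 + y'^2) = C.
Squaring gives y^2 = C^2 (1 + y'^2), i.e.
    y'^2 = y^2 / C^2 − 1.
Separating variables,
    dy / sqrt(y^2 − C^2) = dx / C,
and integrating gives arccosh(y / C) = (x − a)/C, so
    y(x) = C cosh((x − a)/C),
the catenary. The constants C and a are fixed by the two endpoint conditions (and, for the hanging-chain problem, the length constraint selects C).
Now fit the given data. The endpoints x = ±5 are symmetric at equal height, so the catenary is even about its minimum: a = 0 and y(x) = C cosh(x/C). The lowest point is y(0) = C cosh(0) = C, and we are told y(0) = 8, so C = 8. Therefore
    y(x) = 8 cosh(x/8),
and at the endpoints
    y(±5) = 8 cosh(5/8).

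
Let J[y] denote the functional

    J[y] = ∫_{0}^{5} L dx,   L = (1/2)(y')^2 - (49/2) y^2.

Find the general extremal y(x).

The Lagrangian is L = (1/2)(y')^2 - (49/2) y^2.
∂L/∂y = -49y.
∂L/∂y' = y'.
The Euler-Lagrange equation d/dx(∂L/∂y') − ∂L/∂y = 0 becomes:
    y'' + 49 y = 0
General solution: y(x) = A sin(7x) + B cos(7x), where A and B are arbitrary constants fixed by the endpoint conditions.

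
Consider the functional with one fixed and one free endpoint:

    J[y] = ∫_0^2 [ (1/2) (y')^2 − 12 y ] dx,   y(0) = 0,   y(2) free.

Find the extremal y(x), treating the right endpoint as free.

The Lagrangian L = (1/2) (y')^2 − 12 y gives
    ∂L/∂y = −12,   ∂L/∂y' = y'.
Euler-Lagrange: d/dx(y') − (−12) = 0, i.e. y'' + 12 = 0, so
    y(x) = −(12/2) x^2 + C1 x + C2.
Fixed left endpoint y(0) = 0 ⇒ C2 = 0.
The right endpoint x = 2 is free, so the natural (transversality) condition is ∂L/∂y' |_{x=2} = 0, i.e. y'(2) = 0.
Compute y'(x) = −12 x + C1, so y'(2) = −24 + C1 = 0 ⇒ C1 = 24.
Therefore the extremal is
    y(x) = −6 x^2 + 24 x.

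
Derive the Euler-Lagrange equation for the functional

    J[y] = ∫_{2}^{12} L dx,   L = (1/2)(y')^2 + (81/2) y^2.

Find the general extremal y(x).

The Lagrangian is L = (1/2)(y')^2 + (81/2) y^2.
∂L/∂y = 81y.
∂L/∂y' = y'.
The Euler-Lagrange equation d/dx(∂L/∂y') − ∂L/∂y = 0 becomes:
    y'' - 81 y = 0
General solution: y(x) = A e^(9x) + B e^(-9x), where A and B are arbitrary constants fixed by the endpoint conditions.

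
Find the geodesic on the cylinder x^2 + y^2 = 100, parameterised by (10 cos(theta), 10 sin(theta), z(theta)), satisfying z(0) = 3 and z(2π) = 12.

Parameterise the cylinder of radius R = 10 as
    r(θ) = (10 cos θ, 10 sin θ, z(θ)).
The arc-length element is
    ds = sqrt(100 + (dz/dθ)^2) dθ,
so the Lagrangian is L = sqrt(100 + z'^2).
L depends on z' only, not on z or θ, so ∂L/∂z = 0 and
    ∂L/∂z' = z' / sqrt(100 + z'^2).
The Euler-Lagrange equation gives
    d/dθ( z' / sqrt(100 + z'^2) ) = 0,
so z' is constant. Integrating once:
    z(θ) = a θ + b,
a helix on the cylinder (a straight line when the cylinder is unrolled). The constants a, b are determined by the endpoint conditions.
With endpoint conditions z(0) = 3 and z(2π) = 12: from z(0) = b we get b = 3, and a·2π + 3 = 12 gives a = 9/(2π), so
    z(θ) = (9/(2π)) θ + 3.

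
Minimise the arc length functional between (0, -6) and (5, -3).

Arc-length functional: J[y] = ∫ sqrt(1 + (y')^2) dx.
Lagrangian L = sqrt(1 + (y')^2) has no explicit y dependence, so ∂L/∂y = 0 and the Euler-Lagrange equation gives
    d/dx( y' / sqrt(1 + (y')^2) ) = 0  ⇒  y' / sqrt(1 + (y')^2) = const.
Hence y' is constant, so y(x) is affine.
Fitting the endpoints (0, -6) and (5, -3):
    slope m = ((-3) − (-6)) / (5 − 0) = 3/5,
    intercept c = (-6) − m·0 = -6.
Extremal: y(x) = (3/5) x - 6.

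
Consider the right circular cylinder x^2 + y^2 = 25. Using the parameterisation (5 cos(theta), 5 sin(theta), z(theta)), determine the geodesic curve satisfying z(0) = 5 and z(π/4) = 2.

Parameterise the cylinder of radius R = 5 as
    r(θ) = (5 cos θ, 5 sin θ, z(θ)).
The arc-length element is
    ds = sqrt(25 + (dz/dθ)^2) dθ,
so the Lagrangian is L = sqrt(25 + z'^2).
L depends on z' only, not on z or θ, so ∂L/∂z = 0 and
    ∂L/∂z' = z' / sqrt(25 + z'^2).
The Euler-Lagrange equation gives
    d/dθ( z' / sqrt(25 + z'^2) ) = 0,
so z' is constant. Integrating once:
    z(θ) = a θ + b,
a helix on the cylinder (a straight line when the cylinder is unrolled). The constants a, b are determined by the endpoint conditions.
With endpoint conditions z(0) = 5 and z(π/4) = 2: from z(0) = b we get b = 5, and a·π/4 + 5 = 2 gives a = -12/π, so
    z(θ) = (-12/π) θ + 5.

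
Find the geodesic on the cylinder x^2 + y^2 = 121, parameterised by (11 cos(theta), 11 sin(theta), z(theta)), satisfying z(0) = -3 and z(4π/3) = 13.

Parameterise the cylinder of radius R = 11 as
    r(θ) = (11 cos θ, 11 sin θ, z(θ)).
The arc-length element is
    ds = sqrt(121 + (dz/dθ)^2) dθ,
so the Lagrangian is L = sqrt(121 + z'^2).
L depends on z' only, not on z or θ, so ∂L/∂z = 0 and
    ∂L/∂z' = z' / sqrt(121 + z'^2).
The Euler-Lagrange equation gives
    d/dθ( z' / sqrt(121 + z'^2) ) = 0,
so z' is constant. Integrating once:
    z(θ) = a θ + b,
a helix on the cylinder (a straight line when the cylinder is unrolled). The constants a, b are determined by the endpoint conditions.
With endpoint conditions z(0) = -3 and z(4π/3) = 13: from z(0) = b we get b = -3, and a·4π/3 + -3 = 13 gives a = 12/π, so
    z(θ) = (12/π) θ − 3.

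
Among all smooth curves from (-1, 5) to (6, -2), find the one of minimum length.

Arc-length functional: J[y] = ∫ sqrt(1 + (y')^2) dx.
Lagrangian L = sqrt(1 + (y')^2) has no explicit y dependence, so ∂L/∂y = 0 and the Euler-Lagrange equation gives
    d/dx( y' / sqrt(1 + (y')^2) ) = 0  ⇒  y' / sqrt(1 + (y')^2) = const.
Hence y' is constant, so y(x) is affine.
Fitting the endpoints (-1, 5) and (6, -2):
    slope m = ((-2) − 5) / (6 − (-1)) = -1,
    intercept c = 5 − m·(-1) = 4.
Extremal: y(x) = -x + 4.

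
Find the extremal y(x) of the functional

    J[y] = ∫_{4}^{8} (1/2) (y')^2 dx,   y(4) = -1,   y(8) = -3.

The Lagrangian is L = (1/2) (y')^2.
Compute ∂L/∂y = 0, ∂L/∂y' = y'.
The Euler-Lagrange equation d/dx(∂L/∂y') − ∂L/∂y = 0 reduces to
    y'' = 0.
Its general solution is
    y(x) = A x + B,
with A, B fixed by the endpoint conditions.
Applying the endpoint conditions y(4) = -1 and y(8) = -3: solve A·4 + B = -1 and A·8 + B = -3. Subtracting gives A(8 − 4) = -3 − -1, so A = -1/2, and B = -1 − A·4 = 1. Therefore
    y(x) = (-1/2) x + 1.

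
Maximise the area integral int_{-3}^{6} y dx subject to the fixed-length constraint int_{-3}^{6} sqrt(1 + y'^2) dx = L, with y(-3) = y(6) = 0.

Set up the augmented Lagrangian using a multiplier λ for the length constraint:
    F(y, y') = y − λ sqrt(1 + y'^2).
F has no explicit x dependence, so the Beltrami identity yields a first integral
    F − y' ∂F/∂y' = C.
Compute ∂F/∂y' = −λ y' / sqrt(1 + y'^2). Then
    y − λ sqrt(1 + y'^2) + λ y'^2 / sqrt(1 + y'^2) = C
    ⇒  y − λ / sqrt(1 + y'^2) = C.
Solving for y' and integrating gives
    (x − a)^2 + (y − b)^2 = λ^2,
a circular arc of radius λ. The constants a, b are determined by the endpoint conditions y(-3) = y(6) = 0, and λ is fixed implicitly by the length constraint
    ∫_{-3}^{6} sqrt(1 + y'^2) dx = L.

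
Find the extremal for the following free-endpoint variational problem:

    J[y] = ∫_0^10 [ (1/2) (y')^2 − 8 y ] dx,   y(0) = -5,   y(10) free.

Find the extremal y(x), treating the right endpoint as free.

The Lagrangian L = (1/2) (y')^2 − 8 y gives
    ∂L/∂y = −8,   ∂L/∂y' = y'.
Euler-Lagrange: d/dx(y') − (−8) = 0, i.e. y'' + 8 = 0, so
    y(x) = −(8/2) x^2 + C1 x + C2.
Fixed left endpoint y(0) = -5 ⇒ C2 = -5.
The right endpoint x = 10 is free, so the natural (transversality) condition is ∂L/∂y' |_{x=10} = 0, i.e. y'(10) = 0.
Compute y'(x) = −8 x + C1, so y'(10) = −80 + C1 = 0 ⇒ C1 = 80.
Therefore the extremal is
    y(x) = −4 x^2 + 80 x − 5.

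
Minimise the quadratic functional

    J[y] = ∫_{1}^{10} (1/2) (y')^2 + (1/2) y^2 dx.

The Lagrangian is L = (1/2) (y')^2 + (1/2) y^2.
Compute ∂L/∂y = y, ∂L/∂y' = y'.
The Euler-Lagrange equation d/dx(∂L/∂y') − ∂L/∂y = 0 reduces to
    y'' − y = 0.
Its general solution is
    y(x) = A e^x + B e^(−x),
with A, B fixed by the endpoint conditions.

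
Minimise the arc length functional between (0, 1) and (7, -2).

Arc-length functional: J[y] = ∫ sqrt(1 + (y')^2) dx.
Lagrangian L = sqrt(1 + (y')^2) has no explicit y dependence, so ∂L/∂y = 0 and the Euler-Lagrange equation gives
    d/dx( y' / sqrt(1 + (y')^2) ) = 0  ⇒  y' / sqrt(1 + (y')^2) = const.
Hence y' is constant, so y(x) is affine.
Fitting the endpoints (0, 1) and (7, -2):
    slope m = ((-2) − 1) / (7 − 0) = -3/7,
    intercept c = 1 − m·0 = 1.
Extremal: y(x) = (-3/7) x + 1.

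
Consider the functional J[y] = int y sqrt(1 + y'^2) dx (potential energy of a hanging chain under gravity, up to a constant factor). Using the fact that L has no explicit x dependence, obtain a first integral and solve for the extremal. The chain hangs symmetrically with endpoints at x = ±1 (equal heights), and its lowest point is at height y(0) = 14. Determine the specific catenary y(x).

The Lagrangian L(y, y') = y sqrt(1 + y'^2) has no explicit x dependence, so the Beltrami identity applies:
    L − y' ∂L/∂y' = C.
Compute ∂L/∂y' = y · y' / sqrt(1 + y'^2). Then
    L − y' ∂L/∂y'
    = y sqrt(1 + y'^2) − y · y'^2 / sqrt(1 + y'^2)
    = y (1 + y'^2 − y'^2) / sqrt(1 + y'^2)
    = y / sqrt(1 + y'^2) = C.
Squaring gives y^2 = C^2 (1 + y'^2), i.e.
    y'^2 = y^2 / C^2 − 1.
Separating variables,
    dy / sqrt(y^2 − C^2) = dx / C,
and integrating gives arccosh(y / C) = (x − a)/C, so
    y(x) = C cosh((x − a)/C),
the catenary. The constants C and a are fixed by the two endpoint conditions (and, for the hanging-chain problem, the length constraint selects C).
Now fit the given data. The endpoints x = ±1 are symmetric at equal height, so the catenary is even about its minimum: a = 0 and y(x) = C cosh(x/C). The lowest point is y(0) = C cosh(0) = C, and we are told y(0) = 14, so C = 14. Therefore
    y(x) = 14 cosh(x/14),
and at the endpoints
    y(±1) = 14 cosh(1/14).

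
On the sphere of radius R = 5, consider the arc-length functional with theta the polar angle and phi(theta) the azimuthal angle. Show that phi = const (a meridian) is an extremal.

On the sphere of radius R = 5 with spherical coordinates (θ, φ), the induced metric is
    ds^2 = 25(dθ^2 + sin^2(θ) dφ^2).
Using θ as the parameter, the arc-length functional becomes
    J[φ] = ∫ 5 sqrt(1 + sin^2(θ) (dφ/dθ)^2) dθ.
So L = 5 sqrt(1 + sin^2(θ) φ'^2). Compute
    ∂L/∂φ = 0  (L has no explicit φ dependence),
    ∂L/∂φ' = 5 sin^2(θ) φ' / sqrt(1 + sin^2(θ) φ'^2).
For the candidate φ(θ) = c (constant), φ' = 0, so ∂L/∂φ' evaluated along the candidate vanishes, and ∂L/∂φ is identically zero. Hence
    d/dθ(∂L/∂φ') − ∂L/∂φ = 0
is satisfied. Therefore meridians φ = const are extremals of arc length — they are geodesics on the sphere.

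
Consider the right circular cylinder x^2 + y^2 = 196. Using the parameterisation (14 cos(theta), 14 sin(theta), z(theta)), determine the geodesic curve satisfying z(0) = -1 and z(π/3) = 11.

Parameterise the cylinder of radius R = 14 as
    r(θ) = (14 cos θ, 14 sin θ, z(θ)).
The arc-length element is
    ds = sqrt(196 + (dz/dθ)^2) dθ,
so the Lagrangian is L = sqrt(196 + z'^2).
L depends on z' only, not on z or θ, so ∂L/∂z = 0 and
    ∂L/∂z' = z' / sqrt(196 + z'^2).
The Euler-Lagrange equation gives
    d/dθ( z' / sqrt(196 + z'^2) ) = 0,
so z' is constant. Integrating once:
    z(θ) = a θ + b,
a helix on the cylinder (a straight line when the cylinder is unrolled). The constants a, b are determined by the endpoint conditions.
With endpoint conditions z(0) = -1 and z(π/3) = 11: from z(0) = b we get b = -1, and a·π/3 + -1 = 11 gives a = 36/π, so
    z(θ) = (36/π) θ − 1.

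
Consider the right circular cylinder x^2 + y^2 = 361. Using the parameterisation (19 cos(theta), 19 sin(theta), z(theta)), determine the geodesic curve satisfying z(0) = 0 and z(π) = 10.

Parameterise the cylinder of radius R = 19 as
    r(θ) = (19 cos θ, 19 sin θ, z(θ)).
The arc-length element is
    ds = sqrt(361 + (dz/dθ)^2) dθ,
so the Lagrangian is L = sqrt(361 + z'^2).
L depends on z' only, not on z or θ, so ∂L/∂z = 0 and
    ∂L/∂z' = z' / sqrt(361 + z'^2).
The Euler-Lagrange equation gives
    d/dθ( z' / sqrt(361 + z'^2) ) = 0,
so z' is constant. Integrating once:
    z(θ) = a θ + b,
a helix on the cylinder (a straight line when the cylinder is unrolled). The constants a, b are determined by the endpoint conditions.
With endpoint conditions z(0) = 0 and z(π) = 10: from z(0) = b we get b = 0, and a·π + 0 = 10 gives a = 10/π, so
    z(θ) = (10/π) θ.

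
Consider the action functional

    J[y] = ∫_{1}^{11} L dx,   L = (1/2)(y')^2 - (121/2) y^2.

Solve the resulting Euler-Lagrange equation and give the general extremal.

The Lagrangian is L = (1/2)(y')^2 - (121/2) y^2.
∂L/∂y = -121y.
∂L/∂y' = y'.
The Euler-Lagrange equation d/dx(∂L/∂y') − ∂L/∂y = 0 becomes:
    y'' + 121 y = 0
General solution: y(x) = A sin(11x) + B cos(11x), where A and B are arbitrary constants fixed by the endpoint conditions.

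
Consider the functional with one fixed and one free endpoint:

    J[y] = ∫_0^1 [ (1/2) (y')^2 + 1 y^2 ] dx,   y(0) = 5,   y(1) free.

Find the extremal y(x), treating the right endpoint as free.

The Lagrangian L = (1/2) (y')^2 + 1 y^2 gives
    ∂L/∂y = 2 y,   ∂L/∂y' = y'.
Euler-Lagrange: y'' − 2 y = 0.
With k = sqrt(2), the general solution is
    y(x) = A cosh(sqrt(2) x) + B sinh(sqrt(2) x).
Fixed left endpoint y(0) = 5 ⇒ A = 5.
The right endpoint x = 1 is free, so the natural (transversality) condition is ∂L/∂y' |_{x=1} = 0, i.e. y'(1) = 0.
Compute y'(x) = A k sinh(k x) + B k cosh(k x), so
    y'(1) = A k sinh(k·1) + B k cosh(k·1) = 0
    ⇒ B = −A tanh(k·1) = − 5 tanh(sqrt(2)·1).
Therefore the extremal is
    y(x) = 5 cosh(sqrt(2) x) − 5 tanh(sqrt(2)·1) sinh(sqrt(2) x).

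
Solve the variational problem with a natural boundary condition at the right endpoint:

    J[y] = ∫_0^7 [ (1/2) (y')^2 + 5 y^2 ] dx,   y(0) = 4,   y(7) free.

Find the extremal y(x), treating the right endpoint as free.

The Lagrangian L = (1/2) (y')^2 + 5 y^2 gives
    ∂L/∂y = 10 y,   ∂L/∂y' = y'.
Euler-Lagrange: y'' − 10 y = 0.
With k = sqrt(10), the general solution is
    y(x) = A cosh(sqrt(10) x) + B sinh(sqrt(10) x).
Fixed left endpoint y(0) = 4 ⇒ A = 4.
The right endpoint x = 7 is free, so the natural (transversality) condition is ∂L/∂y' |_{x=7} = 0, i.e. y'(7) = 0.
Compute y'(x) = A k sinh(k x) + B k cosh(k x), so
    y'(7) = A k sinh(k·7) + B k cosh(k·7) = 0
    ⇒ B = −A tanh(k·7) = − 4 tanh(sqrt(10)·7).
Therefore the extremal is
    y(x) = 4 cosh(sqrt(10) x) − 4 tanh(sqrt(10)·7) sinh(sqrt(10) x).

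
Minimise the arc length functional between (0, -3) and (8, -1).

Arc-length functional: J[y] = ∫ sqrt(1 + (y')^2) dx.
Lagrangian L = sqrt(1 + (y')^2) has no explicit y dependence, so ∂L/∂y = 0 and the Euler-Lagrange equation gives
    d/dx( y' / sqrt(1 + (y')^2) ) = 0  ⇒  y' / sqrt(1 + (y')^2) = const.
Hence y' is constant, so y(x) is affine.
Fitting the endpoints (0, -3) and (8, -1):
    slope m = ((-1) − (-3)) / (8 − 0) = 1/4,
    intercept c = (-3) − m·0 = -3.
Extremal: y(x) = (1/4) x - 3.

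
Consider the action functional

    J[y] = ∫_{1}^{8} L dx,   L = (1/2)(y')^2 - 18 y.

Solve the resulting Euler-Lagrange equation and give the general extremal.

The Lagrangian is L = (1/2)(y')^2 - 18 y.
∂L/∂y = -18.
∂L/∂y' = y'.
The Euler-Lagrange equation d/dx(∂L/∂y') − ∂L/∂y = 0 becomes:
    y'' + 18 = 0
General solution: y(x) = -9 x^2 + A x + B, where A and B are arbitrary constants fixed by the endpoint conditions.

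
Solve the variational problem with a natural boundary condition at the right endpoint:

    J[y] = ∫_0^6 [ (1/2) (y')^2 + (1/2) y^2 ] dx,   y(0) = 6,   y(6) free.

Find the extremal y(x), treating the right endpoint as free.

The Lagrangian L = (1/2) (y')^2 + (1/2) y^2 gives
    ∂L/∂y = 1 y,   ∂L/∂y' = y'.
Euler-Lagrange: y'' − y = 0.
With k = 1, the general solution is
    y(x) = A cosh(x) + B sinh(x).
Fixed left endpoint y(0) = 6 ⇒ A = 6.
The right endpoint x = 6 is free, so the natural (transversality) condition is ∂L/∂y' |_{x=6} = 0, i.e. y'(6) = 0.
Compute y'(x) = A k sinh(k x) + B k cosh(k x), so
    y'(6) = A k sinh(k·6) + B k cosh(k·6) = 0
    ⇒ B = −A tanh(k·6) = − 6 tanh(1·6).
Therefore the extremal is
    y(x) = 6 cosh(1 x) − 6 tanh(1·6) sinh(1 x).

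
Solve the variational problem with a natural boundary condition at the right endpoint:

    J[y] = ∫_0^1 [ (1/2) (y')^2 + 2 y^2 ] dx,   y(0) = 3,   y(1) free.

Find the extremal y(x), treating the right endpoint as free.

The Lagrangian L = (1/2) (y')^2 + 2 y^2 gives
    ∂L/∂y = 4 y,   ∂L/∂y' = y'.
Euler-Lagrange: y'' − 4 y = 0.
With k = 2, the general solution is
    y(x) = A cosh(2 x) + B sinh(2 x).
Fixed left endpoint y(0) = 3 ⇒ A = 3.
The right endpoint x = 1 is free, so the natural (transversality) condition is ∂L/∂y' |_{x=1} = 0, i.e. y'(1) = 0.
Compute y'(x) = A k sinh(k x) + B k cosh(k x), so
    y'(1) = A k sinh(k·1) + B k cosh(k·1) = 0
    ⇒ B = −A tanh(k·1) = − 3 tanh(2·1).
Therefore the extremal is
    y(x) = 3 cosh(2 x) − 3 tanh(2·1) sinh(2 x).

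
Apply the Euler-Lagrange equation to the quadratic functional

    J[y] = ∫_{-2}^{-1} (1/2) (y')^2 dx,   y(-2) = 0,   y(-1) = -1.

The Lagrangian is L = (1/2) (y')^2.
Compute ∂L/∂y = 0, ∂L/∂y' = y'.
The Euler-Lagrange equation d/dx(∂L/∂y') − ∂L/∂y = 0 reduces to
    y'' = 0.
Its general solution is
    y(x) = A x + B,
with A, B fixed by the endpoint conditions.
Applying the endpoint conditions y(-2) = 0 and y(-1) = -1: solve A·-2 + B = 0 and A·-1 + B = -1. Subtracting gives A(-1 − -2) = -1 − 0, so A = -1, and B = 0 − A·-2 = -2. Therefore
    y(x) = -x - 2.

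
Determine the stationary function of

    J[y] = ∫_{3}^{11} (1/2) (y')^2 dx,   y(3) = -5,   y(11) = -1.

The Lagrangian is L = (1/2) (y')^2.
Compute ∂L/∂y = 0, ∂L/∂y' = y'.
The Euler-Lagrange equation d/dx(∂L/∂y') − ∂L/∂y = 0 reduces to
    y'' = 0.
Its general solution is
    y(x) = A x + B,
with A, B fixed by the endpoint conditions.
Applying the endpoint conditions y(3) = -5 and y(11) = -1: solve A·3 + B = -5 and A·11 + B = -1. Subtracting gives A(11 − 3) = -1 − -5, so A = 1/2, and B = -5 − A·3 = -13/2. Therefore
    y(x) = (1/2) x - 13/2.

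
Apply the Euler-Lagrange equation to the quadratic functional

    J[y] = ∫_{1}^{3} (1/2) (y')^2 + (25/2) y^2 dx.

The Lagrangian is L = (1/2) (y')^2 + (25/2) y^2.
Compute ∂L/∂y = 25y, ∂L/∂y' = y'.
The Euler-Lagrange equation d/dx(∂L/∂y') − ∂L/∂y = 0 reduces to
    y'' − 25 y = 0.
Its general solution is
    y(x) = A e^(5x) + B e^(−5x),
with A, B fixed by the endpoint conditions.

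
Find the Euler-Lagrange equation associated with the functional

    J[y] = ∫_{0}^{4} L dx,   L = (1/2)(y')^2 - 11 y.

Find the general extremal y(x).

The Lagrangian is L = (1/2)(y')^2 - 11 y.
∂L/∂y = -11.
∂L/∂y' = y'.
The Euler-Lagrange equation d/dx(∂L/∂y') − ∂L/∂y = 0 becomes:
    y'' + 11 = 0
General solution: y(x) = -(11/2) x^2 + A x + B, where A and B are arbitrary constants fixed by the endpoint conditions.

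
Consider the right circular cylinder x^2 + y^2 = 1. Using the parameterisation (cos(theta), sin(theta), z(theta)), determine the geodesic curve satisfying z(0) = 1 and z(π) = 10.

Parameterise the cylinder of radius R = 1 as
    r(θ) = (cos θ, sin θ, z(θ)).
The arc-length element is
    ds = sqrt(1 + (dz/dθ)^2) dθ,
so the Lagrangian is L = sqrt(1 + z'^2).
L depends on z' only, not on z or θ, so ∂L/∂z = 0 and
    ∂L/∂z' = z' / sqrt(1 + z'^2).
The Euler-Lagrange equation gives
    d/dθ( z' / sqrt(1 + z'^2) ) = 0,
so z' is constant. Integrating once:
    z(θ) = a θ + b,
a helix on the cylinder (a straight line when the cylinder is unrolled). The constants a, b are determined by the endpoint conditions.
With endpoint conditions z(0) = 1 and z(π) = 10: from z(0) = b we get b = 1, and a·π + 1 = 10 gives a = 9/π, so
    z(θ) = (9/π) θ + 1.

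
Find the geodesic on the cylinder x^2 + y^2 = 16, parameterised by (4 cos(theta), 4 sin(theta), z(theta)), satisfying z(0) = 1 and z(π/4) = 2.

Parameterise the cylinder of radius R = 4 as
    r(θ) = (4 cos θ, 4 sin θ, z(θ)).
The arc-length element is
    ds = sqrt(16 + (dz/dθ)^2) dθ,
so the Lagrangian is L = sqrt(16 + z'^2).
L depends on z' only, not on z or θ, so ∂L/∂z = 0 and
    ∂L/∂z' = z' / sqrt(16 + z'^2).
The Euler-Lagrange equation gives
    d/dθ( z' / sqrt(16 + z'^2) ) = 0,
so z' is constant. Integrating once:
    z(θ) = a θ + b,
a helix on the cylinder (a straight line when the cylinder is unrolled). The constants a, b are determined by the endpoint conditions.
With endpoint conditions z(0) = 1 and z(π/4) = 2: from z(0) = b we get b = 1, and a·π/4 + 1 = 2 gives a = 4/π, so
    z(θ) = (4/π) θ + 1.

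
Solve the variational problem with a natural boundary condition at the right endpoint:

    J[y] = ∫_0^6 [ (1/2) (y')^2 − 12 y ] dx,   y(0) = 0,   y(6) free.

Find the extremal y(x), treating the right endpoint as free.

The Lagrangian L = (1/2) (y')^2 − 12 y gives
    ∂L/∂y = −12,   ∂L/∂y' = y'.
Euler-Lagrange: d/dx(y') − (−12) = 0, i.e. y'' + 12 = 0, so
    y(x) = −(12/2) x^2 + C1 x + C2.
Fixed left endpoint y(0) = 0 ⇒ C2 = 0.
The right endpoint x = 6 is free, so the natural (transversality) condition is ∂L/∂y' |_{x=6} = 0, i.e. y'(6) = 0.
Compute y'(x) = −12 x + C1, so y'(6) = −72 + C1 = 0 ⇒ C1 = 72.
Therefore the extremal is
    y(x) = −6 x^2 + 72 x.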